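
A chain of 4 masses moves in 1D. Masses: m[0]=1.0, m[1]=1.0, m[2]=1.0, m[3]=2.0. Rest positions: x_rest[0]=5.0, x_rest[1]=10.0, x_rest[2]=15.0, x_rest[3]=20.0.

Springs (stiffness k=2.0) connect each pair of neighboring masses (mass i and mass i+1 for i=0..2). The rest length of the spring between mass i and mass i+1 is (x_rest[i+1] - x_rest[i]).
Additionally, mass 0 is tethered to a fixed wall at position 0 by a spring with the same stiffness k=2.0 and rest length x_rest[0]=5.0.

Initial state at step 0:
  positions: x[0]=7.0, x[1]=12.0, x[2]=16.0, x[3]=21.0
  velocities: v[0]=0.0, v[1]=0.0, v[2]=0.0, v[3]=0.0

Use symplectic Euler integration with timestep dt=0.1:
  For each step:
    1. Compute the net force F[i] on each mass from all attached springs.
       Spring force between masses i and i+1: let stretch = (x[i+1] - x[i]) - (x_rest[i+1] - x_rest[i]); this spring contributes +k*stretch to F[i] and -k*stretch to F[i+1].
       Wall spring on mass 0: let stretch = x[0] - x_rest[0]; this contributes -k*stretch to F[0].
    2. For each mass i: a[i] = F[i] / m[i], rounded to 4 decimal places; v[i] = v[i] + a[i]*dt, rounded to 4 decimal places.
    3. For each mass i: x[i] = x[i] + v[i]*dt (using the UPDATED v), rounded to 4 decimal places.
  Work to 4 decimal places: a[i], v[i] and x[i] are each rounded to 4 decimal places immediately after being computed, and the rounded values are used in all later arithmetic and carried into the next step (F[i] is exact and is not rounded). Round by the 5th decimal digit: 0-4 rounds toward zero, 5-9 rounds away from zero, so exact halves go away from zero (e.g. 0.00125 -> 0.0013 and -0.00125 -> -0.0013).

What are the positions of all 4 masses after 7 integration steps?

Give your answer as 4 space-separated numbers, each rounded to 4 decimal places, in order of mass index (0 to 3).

Answer: 6.0231 11.4872 16.4210 21.0224

Derivation:
Step 0: x=[7.0000 12.0000 16.0000 21.0000] v=[0.0000 0.0000 0.0000 0.0000]
Step 1: x=[6.9600 11.9800 16.0200 21.0000] v=[-0.4000 -0.2000 0.2000 0.0000]
Step 2: x=[6.8812 11.9404 16.0588 21.0002] v=[-0.7880 -0.3960 0.3880 0.0020]
Step 3: x=[6.7660 11.8820 16.1141 21.0010] v=[-1.1524 -0.5842 0.5526 0.0079]
Step 4: x=[6.6178 11.8059 16.1825 21.0029] v=[-1.4824 -0.7610 0.6836 0.0192]
Step 5: x=[6.4410 11.7136 16.2597 21.0066] v=[-1.7683 -0.9233 0.7724 0.0372]
Step 6: x=[6.2408 11.6067 16.3410 21.0129] v=[-2.0020 -1.0686 0.8126 0.0625]
Step 7: x=[6.0231 11.4872 16.4210 21.0224] v=[-2.1770 -1.1949 0.8001 0.0953]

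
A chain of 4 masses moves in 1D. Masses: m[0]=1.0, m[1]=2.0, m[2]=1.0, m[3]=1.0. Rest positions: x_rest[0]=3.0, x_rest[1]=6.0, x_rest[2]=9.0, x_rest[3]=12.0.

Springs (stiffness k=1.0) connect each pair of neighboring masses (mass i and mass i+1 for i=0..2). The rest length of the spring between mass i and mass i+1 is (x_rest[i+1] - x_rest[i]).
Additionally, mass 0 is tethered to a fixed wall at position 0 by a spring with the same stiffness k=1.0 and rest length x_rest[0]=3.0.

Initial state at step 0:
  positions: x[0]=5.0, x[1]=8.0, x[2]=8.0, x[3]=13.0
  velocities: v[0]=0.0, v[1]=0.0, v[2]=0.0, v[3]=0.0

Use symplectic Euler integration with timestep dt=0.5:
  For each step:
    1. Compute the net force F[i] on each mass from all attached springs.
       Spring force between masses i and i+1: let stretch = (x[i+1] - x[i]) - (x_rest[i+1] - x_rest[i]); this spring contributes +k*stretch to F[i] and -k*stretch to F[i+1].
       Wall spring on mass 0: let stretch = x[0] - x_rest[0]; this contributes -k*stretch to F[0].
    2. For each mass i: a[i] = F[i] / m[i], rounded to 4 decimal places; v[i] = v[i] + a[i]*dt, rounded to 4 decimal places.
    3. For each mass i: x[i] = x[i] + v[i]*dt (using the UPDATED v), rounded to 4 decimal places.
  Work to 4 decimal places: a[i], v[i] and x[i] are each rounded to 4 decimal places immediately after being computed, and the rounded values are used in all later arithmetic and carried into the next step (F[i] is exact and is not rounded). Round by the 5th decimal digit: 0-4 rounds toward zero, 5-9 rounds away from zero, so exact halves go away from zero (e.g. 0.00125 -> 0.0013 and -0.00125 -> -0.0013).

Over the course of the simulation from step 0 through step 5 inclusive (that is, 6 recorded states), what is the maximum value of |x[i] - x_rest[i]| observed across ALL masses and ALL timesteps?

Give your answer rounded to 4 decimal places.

Answer: 2.8594

Derivation:
Step 0: x=[5.0000 8.0000 8.0000 13.0000] v=[0.0000 0.0000 0.0000 0.0000]
Step 1: x=[4.5000 7.6250 9.2500 12.5000] v=[-1.0000 -0.7500 2.5000 -1.0000]
Step 2: x=[3.6563 7.0625 10.9063 11.9375] v=[-1.6875 -1.1250 3.3125 -1.1250]
Step 3: x=[2.7500 6.5547 11.8594 11.8672] v=[-1.8126 -1.0156 1.9062 -0.1406]
Step 4: x=[2.1074 6.2344 11.4883 12.5450] v=[-1.2853 -0.6406 -0.7423 1.3555]
Step 5: x=[1.9697 6.0550 10.0679 13.7086] v=[-0.2755 -0.3589 -2.8409 2.3272]
Max displacement = 2.8594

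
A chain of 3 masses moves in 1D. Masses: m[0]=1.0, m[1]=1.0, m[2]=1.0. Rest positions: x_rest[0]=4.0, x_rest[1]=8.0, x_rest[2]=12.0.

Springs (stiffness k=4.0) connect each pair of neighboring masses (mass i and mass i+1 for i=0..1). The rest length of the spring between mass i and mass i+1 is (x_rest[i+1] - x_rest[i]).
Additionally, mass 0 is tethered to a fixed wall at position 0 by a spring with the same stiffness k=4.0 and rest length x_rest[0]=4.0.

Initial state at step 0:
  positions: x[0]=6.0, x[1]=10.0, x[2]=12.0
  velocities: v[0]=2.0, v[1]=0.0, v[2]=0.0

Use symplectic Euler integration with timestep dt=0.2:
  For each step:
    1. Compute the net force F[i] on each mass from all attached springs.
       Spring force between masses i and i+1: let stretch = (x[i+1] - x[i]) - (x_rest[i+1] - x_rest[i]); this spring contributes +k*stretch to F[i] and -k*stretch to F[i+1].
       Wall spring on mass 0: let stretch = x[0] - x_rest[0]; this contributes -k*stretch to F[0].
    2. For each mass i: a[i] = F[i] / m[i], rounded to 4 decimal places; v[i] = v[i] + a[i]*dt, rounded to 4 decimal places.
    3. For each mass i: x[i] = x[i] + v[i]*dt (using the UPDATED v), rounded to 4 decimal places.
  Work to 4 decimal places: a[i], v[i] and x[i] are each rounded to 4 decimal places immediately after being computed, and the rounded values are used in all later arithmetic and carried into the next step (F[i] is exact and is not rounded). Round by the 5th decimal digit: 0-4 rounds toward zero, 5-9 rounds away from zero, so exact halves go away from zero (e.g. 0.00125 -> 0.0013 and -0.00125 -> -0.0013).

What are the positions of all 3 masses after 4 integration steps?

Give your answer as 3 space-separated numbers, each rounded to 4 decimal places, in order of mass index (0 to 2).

Step 0: x=[6.0000 10.0000 12.0000] v=[2.0000 0.0000 0.0000]
Step 1: x=[6.0800 9.6800 12.3200] v=[0.4000 -1.6000 1.6000]
Step 2: x=[5.7632 9.2064 12.8576] v=[-1.5840 -2.3680 2.6880]
Step 3: x=[5.0752 8.7661 13.4510] v=[-3.4400 -2.2016 2.9670]
Step 4: x=[4.1657 8.4848 13.9348] v=[-4.5474 -1.4064 2.4191]

Answer: 4.1657 8.4848 13.9348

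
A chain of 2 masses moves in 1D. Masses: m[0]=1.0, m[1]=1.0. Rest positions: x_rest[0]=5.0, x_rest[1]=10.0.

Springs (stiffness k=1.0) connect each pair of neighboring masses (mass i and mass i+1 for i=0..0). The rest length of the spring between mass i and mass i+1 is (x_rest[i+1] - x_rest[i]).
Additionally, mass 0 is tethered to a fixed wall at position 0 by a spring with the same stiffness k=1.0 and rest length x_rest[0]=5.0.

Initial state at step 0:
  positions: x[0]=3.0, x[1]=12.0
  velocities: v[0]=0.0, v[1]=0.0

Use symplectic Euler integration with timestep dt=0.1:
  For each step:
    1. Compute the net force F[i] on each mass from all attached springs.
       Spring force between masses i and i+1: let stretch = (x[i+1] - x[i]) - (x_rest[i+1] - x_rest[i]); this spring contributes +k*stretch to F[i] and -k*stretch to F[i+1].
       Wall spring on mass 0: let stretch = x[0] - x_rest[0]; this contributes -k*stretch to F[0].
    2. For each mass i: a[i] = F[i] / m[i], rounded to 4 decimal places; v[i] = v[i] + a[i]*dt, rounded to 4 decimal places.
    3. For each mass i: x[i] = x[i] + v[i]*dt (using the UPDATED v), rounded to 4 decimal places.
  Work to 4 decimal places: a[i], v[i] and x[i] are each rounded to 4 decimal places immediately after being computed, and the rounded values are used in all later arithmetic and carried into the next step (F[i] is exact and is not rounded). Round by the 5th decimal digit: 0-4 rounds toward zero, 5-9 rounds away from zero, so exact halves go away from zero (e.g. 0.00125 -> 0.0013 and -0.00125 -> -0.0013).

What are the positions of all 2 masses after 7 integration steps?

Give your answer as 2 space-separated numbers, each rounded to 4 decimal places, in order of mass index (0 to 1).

Answer: 4.4871 11.0007

Derivation:
Step 0: x=[3.0000 12.0000] v=[0.0000 0.0000]
Step 1: x=[3.0600 11.9600] v=[0.6000 -0.4000]
Step 2: x=[3.1784 11.8810] v=[1.1840 -0.7900]
Step 3: x=[3.3520 11.7650] v=[1.7364 -1.1603]
Step 4: x=[3.5763 11.6148] v=[2.2425 -1.5016]
Step 5: x=[3.8452 11.4343] v=[2.6887 -1.8055]
Step 6: x=[4.1515 11.2279] v=[3.0631 -2.0644]
Step 7: x=[4.4871 11.0007] v=[3.3556 -2.2720]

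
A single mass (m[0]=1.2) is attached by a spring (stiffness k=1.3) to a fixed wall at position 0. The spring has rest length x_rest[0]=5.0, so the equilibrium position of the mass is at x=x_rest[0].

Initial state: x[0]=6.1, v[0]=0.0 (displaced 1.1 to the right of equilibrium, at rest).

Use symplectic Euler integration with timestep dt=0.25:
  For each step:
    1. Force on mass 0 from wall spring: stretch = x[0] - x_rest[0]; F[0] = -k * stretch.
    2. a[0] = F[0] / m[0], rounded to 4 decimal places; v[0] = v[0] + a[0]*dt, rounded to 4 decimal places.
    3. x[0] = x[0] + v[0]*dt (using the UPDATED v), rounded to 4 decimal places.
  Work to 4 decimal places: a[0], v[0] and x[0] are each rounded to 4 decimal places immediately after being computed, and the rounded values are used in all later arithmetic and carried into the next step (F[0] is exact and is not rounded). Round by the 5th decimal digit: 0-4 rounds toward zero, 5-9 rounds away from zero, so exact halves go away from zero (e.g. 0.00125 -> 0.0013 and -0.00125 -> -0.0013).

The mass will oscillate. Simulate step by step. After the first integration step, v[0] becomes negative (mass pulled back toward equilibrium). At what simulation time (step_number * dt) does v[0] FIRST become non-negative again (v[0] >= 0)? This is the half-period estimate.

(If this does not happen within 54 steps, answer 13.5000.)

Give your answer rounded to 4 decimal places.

Step 0: x=[6.1000] v=[0.0000]
Step 1: x=[6.0255] v=[-0.2979]
Step 2: x=[5.8816] v=[-0.5757]
Step 3: x=[5.6780] v=[-0.8145]
Step 4: x=[5.4285] v=[-0.9981]
Step 5: x=[5.1500] v=[-1.1142]
Step 6: x=[4.8613] v=[-1.1548]
Step 7: x=[4.5820] v=[-1.1172]
Step 8: x=[4.3310] v=[-1.0040]
Step 9: x=[4.1253] v=[-0.8228]
Step 10: x=[3.9788] v=[-0.5859]
Step 11: x=[3.9015] v=[-0.3093]
Step 12: x=[3.8986] v=[-0.0118]
Step 13: x=[3.9702] v=[0.2865]
First v>=0 after going negative at step 13, time=3.2500

Answer: 3.2500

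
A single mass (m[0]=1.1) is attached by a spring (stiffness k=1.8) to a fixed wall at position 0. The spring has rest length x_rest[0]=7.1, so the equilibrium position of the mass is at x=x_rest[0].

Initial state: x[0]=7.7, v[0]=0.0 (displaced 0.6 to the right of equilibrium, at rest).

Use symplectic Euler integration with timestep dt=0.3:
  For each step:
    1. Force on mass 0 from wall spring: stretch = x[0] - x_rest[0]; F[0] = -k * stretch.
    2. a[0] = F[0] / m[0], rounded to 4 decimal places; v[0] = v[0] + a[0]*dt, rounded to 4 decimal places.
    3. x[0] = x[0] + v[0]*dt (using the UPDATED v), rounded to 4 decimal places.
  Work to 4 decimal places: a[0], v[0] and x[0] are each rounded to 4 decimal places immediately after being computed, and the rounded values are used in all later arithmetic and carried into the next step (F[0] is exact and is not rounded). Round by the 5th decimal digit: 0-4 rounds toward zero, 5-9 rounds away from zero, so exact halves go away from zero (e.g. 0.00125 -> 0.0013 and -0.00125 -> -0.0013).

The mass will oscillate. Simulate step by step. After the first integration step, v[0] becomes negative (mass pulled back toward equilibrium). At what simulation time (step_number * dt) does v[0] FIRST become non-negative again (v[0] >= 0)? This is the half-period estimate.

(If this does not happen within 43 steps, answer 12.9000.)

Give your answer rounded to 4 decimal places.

Step 0: x=[7.7000] v=[0.0000]
Step 1: x=[7.6117] v=[-0.2945]
Step 2: x=[7.4480] v=[-0.5457]
Step 3: x=[7.2330] v=[-0.7166]
Step 4: x=[6.9984] v=[-0.7819]
Step 5: x=[6.7788] v=[-0.7320]
Step 6: x=[6.6065] v=[-0.5743]
Step 7: x=[6.5069] v=[-0.3321]
Step 8: x=[6.4946] v=[-0.0410]
Step 9: x=[6.5715] v=[0.2562]
First v>=0 after going negative at step 9, time=2.7000

Answer: 2.7000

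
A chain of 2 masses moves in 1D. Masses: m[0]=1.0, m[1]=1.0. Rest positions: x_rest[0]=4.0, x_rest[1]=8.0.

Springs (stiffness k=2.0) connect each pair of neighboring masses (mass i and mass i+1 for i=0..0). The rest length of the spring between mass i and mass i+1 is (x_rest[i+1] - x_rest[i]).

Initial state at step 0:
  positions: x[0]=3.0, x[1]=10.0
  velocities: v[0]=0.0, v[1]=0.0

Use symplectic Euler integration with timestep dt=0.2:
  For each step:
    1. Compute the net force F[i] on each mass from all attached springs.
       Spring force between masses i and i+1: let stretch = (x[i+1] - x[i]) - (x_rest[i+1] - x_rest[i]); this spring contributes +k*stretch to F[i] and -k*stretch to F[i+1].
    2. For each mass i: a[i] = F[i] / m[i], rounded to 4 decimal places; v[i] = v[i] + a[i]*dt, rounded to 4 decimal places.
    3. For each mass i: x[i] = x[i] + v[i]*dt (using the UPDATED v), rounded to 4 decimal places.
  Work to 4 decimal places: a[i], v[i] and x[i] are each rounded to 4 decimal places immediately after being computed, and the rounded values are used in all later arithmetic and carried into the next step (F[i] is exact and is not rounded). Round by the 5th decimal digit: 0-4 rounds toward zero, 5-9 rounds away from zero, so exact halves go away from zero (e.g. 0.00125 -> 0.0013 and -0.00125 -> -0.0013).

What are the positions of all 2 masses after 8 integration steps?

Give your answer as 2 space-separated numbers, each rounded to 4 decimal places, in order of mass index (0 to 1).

Step 0: x=[3.0000 10.0000] v=[0.0000 0.0000]
Step 1: x=[3.2400 9.7600] v=[1.2000 -1.2000]
Step 2: x=[3.6816 9.3184] v=[2.2080 -2.2080]
Step 3: x=[4.2541 8.7459] v=[2.8627 -2.8627]
Step 4: x=[4.8660 8.1340] v=[3.0594 -3.0594]
Step 5: x=[5.4193 7.5807] v=[2.7666 -2.7666]
Step 6: x=[5.8255 7.1745] v=[2.0312 -2.0312]
Step 7: x=[6.0197 6.9803] v=[0.9708 -0.9708]
Step 8: x=[5.9707 7.0293] v=[-0.2450 0.2450]

Answer: 5.9707 7.0293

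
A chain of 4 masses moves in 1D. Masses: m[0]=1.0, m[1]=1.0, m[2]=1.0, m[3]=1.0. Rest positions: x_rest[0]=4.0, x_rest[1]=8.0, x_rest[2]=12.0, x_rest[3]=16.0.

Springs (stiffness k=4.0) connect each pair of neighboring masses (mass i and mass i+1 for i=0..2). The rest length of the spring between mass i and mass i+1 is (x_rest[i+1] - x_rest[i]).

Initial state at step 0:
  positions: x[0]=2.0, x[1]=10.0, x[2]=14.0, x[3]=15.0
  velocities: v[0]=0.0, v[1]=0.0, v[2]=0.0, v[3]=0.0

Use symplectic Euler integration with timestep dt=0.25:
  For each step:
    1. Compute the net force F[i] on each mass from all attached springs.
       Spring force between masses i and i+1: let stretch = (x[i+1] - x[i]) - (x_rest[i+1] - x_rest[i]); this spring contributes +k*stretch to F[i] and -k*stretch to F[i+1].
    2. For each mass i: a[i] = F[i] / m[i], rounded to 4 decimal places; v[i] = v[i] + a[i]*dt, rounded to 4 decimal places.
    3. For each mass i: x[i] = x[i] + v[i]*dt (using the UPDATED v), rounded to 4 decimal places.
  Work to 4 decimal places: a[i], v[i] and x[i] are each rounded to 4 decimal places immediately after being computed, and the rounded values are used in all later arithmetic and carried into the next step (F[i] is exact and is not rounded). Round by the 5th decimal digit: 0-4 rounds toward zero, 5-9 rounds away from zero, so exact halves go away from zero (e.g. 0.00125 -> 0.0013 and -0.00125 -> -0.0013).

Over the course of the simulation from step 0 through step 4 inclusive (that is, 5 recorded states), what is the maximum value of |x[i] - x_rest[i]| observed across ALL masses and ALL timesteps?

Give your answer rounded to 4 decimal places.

Step 0: x=[2.0000 10.0000 14.0000 15.0000] v=[0.0000 0.0000 0.0000 0.0000]
Step 1: x=[3.0000 9.0000 13.2500 15.7500] v=[4.0000 -4.0000 -3.0000 3.0000]
Step 2: x=[4.5000 7.5625 12.0625 16.8750] v=[6.0000 -5.7500 -4.7500 4.5000]
Step 3: x=[5.7656 6.4844 10.9531 17.7969] v=[5.0625 -4.3125 -4.4375 3.6875]
Step 4: x=[6.2109 6.3438 10.4375 18.0078] v=[1.7813 -0.5626 -2.0624 0.8437]
Max displacement = 2.2109

Answer: 2.2109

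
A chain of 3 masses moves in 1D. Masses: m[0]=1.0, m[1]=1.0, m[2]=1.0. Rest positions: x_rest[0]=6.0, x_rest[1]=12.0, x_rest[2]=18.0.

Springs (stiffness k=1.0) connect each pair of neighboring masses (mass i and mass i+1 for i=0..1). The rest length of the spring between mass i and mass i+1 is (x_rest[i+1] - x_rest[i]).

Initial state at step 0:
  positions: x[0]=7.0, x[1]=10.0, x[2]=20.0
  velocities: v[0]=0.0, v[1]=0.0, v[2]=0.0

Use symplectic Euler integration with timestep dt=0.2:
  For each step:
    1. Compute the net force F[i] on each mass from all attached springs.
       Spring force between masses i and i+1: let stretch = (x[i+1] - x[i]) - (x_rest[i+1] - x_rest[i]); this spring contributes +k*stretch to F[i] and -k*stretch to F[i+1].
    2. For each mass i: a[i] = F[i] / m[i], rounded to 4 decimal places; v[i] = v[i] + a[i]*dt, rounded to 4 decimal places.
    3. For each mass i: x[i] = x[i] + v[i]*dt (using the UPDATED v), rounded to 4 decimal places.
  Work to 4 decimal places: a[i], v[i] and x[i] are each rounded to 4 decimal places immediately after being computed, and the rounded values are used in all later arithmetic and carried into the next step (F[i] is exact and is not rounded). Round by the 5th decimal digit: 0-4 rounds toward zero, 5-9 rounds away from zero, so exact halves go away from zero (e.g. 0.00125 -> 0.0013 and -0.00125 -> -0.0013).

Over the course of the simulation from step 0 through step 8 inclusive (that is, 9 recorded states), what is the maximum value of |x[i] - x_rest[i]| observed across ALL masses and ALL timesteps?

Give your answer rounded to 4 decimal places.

Answer: 2.6634

Derivation:
Step 0: x=[7.0000 10.0000 20.0000] v=[0.0000 0.0000 0.0000]
Step 1: x=[6.8800 10.2800 19.8400] v=[-0.6000 1.4000 -0.8000]
Step 2: x=[6.6560 10.8064 19.5376] v=[-1.1200 2.6320 -1.5120]
Step 3: x=[6.3580 11.5160 19.1260] v=[-1.4899 3.5482 -2.0582]
Step 4: x=[6.0263 12.3237 18.6500] v=[-1.6583 4.0386 -2.3802]
Step 5: x=[5.7065 13.1326 18.1609] v=[-1.5988 4.0444 -2.4455]
Step 6: x=[5.4438 13.8456 17.7107] v=[-1.3136 3.5648 -2.2512]
Step 7: x=[5.2772 14.3771 17.3459] v=[-0.8332 2.6575 -1.8242]
Step 8: x=[5.2346 14.6634 17.1023] v=[-0.2132 1.4313 -1.2180]
Max displacement = 2.6634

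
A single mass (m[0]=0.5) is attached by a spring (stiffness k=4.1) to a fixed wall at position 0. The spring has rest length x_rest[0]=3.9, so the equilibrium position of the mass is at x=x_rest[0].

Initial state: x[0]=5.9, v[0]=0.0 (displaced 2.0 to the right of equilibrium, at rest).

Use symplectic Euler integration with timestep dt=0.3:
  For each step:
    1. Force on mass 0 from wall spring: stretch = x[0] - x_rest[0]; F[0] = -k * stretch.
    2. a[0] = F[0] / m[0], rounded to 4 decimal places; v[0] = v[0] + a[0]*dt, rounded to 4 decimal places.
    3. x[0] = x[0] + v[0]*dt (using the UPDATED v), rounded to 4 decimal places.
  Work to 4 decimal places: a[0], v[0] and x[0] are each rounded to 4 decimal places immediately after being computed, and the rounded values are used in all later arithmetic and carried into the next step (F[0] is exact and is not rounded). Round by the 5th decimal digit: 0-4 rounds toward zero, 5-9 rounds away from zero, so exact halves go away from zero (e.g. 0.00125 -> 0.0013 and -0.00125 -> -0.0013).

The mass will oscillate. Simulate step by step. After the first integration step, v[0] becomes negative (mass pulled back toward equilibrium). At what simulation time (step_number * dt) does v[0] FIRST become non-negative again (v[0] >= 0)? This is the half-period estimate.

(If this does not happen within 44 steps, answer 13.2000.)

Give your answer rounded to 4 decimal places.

Step 0: x=[5.9000] v=[0.0000]
Step 1: x=[4.4240] v=[-4.9200]
Step 2: x=[2.5613] v=[-6.2090]
Step 3: x=[1.6866] v=[-2.9158]
Step 4: x=[2.4454] v=[2.5292]
First v>=0 after going negative at step 4, time=1.2000

Answer: 1.2000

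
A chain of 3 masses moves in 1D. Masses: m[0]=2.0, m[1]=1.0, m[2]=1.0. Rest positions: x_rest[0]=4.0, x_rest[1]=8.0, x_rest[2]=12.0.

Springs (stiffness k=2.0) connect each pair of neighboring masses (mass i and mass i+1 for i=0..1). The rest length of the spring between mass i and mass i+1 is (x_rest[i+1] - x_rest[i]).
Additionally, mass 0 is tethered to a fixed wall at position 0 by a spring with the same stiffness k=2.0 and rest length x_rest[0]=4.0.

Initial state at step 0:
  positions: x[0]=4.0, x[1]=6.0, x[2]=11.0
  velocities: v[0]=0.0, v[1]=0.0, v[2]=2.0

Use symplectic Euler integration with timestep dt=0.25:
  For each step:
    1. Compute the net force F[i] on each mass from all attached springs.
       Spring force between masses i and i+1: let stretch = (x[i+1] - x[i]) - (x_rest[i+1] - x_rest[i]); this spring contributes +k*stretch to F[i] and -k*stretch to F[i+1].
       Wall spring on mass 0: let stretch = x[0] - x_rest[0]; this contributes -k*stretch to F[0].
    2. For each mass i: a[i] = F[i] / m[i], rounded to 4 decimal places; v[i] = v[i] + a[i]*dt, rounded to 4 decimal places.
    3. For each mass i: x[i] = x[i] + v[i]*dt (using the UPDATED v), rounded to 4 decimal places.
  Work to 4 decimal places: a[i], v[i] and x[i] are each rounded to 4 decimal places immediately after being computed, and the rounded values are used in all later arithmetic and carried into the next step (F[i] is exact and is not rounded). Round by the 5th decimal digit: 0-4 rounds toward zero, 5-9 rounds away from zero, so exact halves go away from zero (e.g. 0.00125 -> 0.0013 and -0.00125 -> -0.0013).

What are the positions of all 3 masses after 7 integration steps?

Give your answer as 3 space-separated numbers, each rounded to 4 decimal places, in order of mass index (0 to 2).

Answer: 3.6745 9.1513 13.1258

Derivation:
Step 0: x=[4.0000 6.0000 11.0000] v=[0.0000 0.0000 2.0000]
Step 1: x=[3.8750 6.3750 11.3750] v=[-0.5000 1.5000 1.5000]
Step 2: x=[3.6641 7.0625 11.6250] v=[-0.8438 2.7500 1.0000]
Step 3: x=[3.4366 7.8955 11.8047] v=[-0.9102 3.3321 0.7188]
Step 4: x=[3.2730 8.6598 11.9958] v=[-0.6546 3.0573 0.7642]
Step 5: x=[3.2415 9.1678 12.2699] v=[-0.1262 2.0319 1.0962]
Step 6: x=[3.3778 9.3228 12.6562] v=[0.5450 0.6198 1.5452]
Step 7: x=[3.6745 9.1513 13.1258] v=[1.1868 -0.6860 1.8785]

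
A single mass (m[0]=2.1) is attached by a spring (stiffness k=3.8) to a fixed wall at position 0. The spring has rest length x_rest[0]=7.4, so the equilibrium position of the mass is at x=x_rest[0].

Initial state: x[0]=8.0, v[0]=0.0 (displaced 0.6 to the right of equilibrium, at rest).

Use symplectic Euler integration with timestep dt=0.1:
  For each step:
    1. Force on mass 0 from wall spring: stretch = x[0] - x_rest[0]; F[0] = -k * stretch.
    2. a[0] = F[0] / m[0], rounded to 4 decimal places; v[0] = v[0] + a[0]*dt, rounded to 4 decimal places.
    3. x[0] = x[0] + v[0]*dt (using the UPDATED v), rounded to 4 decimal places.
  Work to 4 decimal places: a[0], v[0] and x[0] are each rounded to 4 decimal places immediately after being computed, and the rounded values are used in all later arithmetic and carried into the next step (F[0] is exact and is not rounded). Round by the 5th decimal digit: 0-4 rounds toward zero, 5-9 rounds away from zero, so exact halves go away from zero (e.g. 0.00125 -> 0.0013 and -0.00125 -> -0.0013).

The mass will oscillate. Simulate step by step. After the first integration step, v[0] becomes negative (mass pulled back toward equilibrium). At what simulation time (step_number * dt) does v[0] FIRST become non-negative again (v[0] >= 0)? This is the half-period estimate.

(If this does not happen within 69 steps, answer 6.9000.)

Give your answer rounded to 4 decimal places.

Answer: 2.4000

Derivation:
Step 0: x=[8.0000] v=[0.0000]
Step 1: x=[7.9891] v=[-0.1086]
Step 2: x=[7.9676] v=[-0.2152]
Step 3: x=[7.9358] v=[-0.3179]
Step 4: x=[7.8943] v=[-0.4149]
Step 5: x=[7.8439] v=[-0.5043]
Step 6: x=[7.7854] v=[-0.5846]
Step 7: x=[7.7200] v=[-0.6543]
Step 8: x=[7.6488] v=[-0.7122]
Step 9: x=[7.5731] v=[-0.7572]
Step 10: x=[7.4943] v=[-0.7885]
Step 11: x=[7.4137] v=[-0.8056]
Step 12: x=[7.3329] v=[-0.8081]
Step 13: x=[7.2533] v=[-0.7960]
Step 14: x=[7.1764] v=[-0.7695]
Step 15: x=[7.1035] v=[-0.7290]
Step 16: x=[7.0360] v=[-0.6754]
Step 17: x=[6.9751] v=[-0.6095]
Step 18: x=[6.9218] v=[-0.5326]
Step 19: x=[6.8772] v=[-0.4461]
Step 20: x=[6.8421] v=[-0.3515]
Step 21: x=[6.8170] v=[-0.2506]
Step 22: x=[6.8025] v=[-0.1451]
Step 23: x=[6.7988] v=[-0.0370]
Step 24: x=[6.8060] v=[0.0718]
First v>=0 after going negative at step 24, time=2.4000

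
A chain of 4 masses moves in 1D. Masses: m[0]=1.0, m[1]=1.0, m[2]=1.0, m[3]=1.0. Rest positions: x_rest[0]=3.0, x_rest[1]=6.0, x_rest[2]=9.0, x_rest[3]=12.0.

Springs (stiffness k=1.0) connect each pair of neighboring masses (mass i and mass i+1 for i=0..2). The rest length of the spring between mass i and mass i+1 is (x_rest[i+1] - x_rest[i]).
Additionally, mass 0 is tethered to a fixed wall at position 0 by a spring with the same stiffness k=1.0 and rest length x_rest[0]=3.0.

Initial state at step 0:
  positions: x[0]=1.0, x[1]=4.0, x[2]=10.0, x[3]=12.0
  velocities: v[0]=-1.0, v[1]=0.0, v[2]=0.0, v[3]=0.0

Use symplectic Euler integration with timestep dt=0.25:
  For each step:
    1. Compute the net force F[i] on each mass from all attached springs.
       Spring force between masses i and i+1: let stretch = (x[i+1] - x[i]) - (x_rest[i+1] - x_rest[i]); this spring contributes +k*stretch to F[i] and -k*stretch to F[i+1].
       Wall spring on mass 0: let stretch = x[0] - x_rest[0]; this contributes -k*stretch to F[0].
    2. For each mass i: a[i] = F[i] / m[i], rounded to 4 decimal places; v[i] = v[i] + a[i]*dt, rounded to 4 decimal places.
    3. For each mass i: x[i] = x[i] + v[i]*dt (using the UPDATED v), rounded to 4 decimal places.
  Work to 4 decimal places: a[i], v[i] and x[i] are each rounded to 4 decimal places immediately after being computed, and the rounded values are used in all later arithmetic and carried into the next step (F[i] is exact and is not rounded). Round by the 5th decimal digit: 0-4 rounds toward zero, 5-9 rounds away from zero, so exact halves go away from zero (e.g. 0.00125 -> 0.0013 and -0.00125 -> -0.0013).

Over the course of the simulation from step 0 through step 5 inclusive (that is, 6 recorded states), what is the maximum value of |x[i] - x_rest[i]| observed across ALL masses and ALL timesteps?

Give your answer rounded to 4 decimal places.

Answer: 2.1250

Derivation:
Step 0: x=[1.0000 4.0000 10.0000 12.0000] v=[-1.0000 0.0000 0.0000 0.0000]
Step 1: x=[0.8750 4.1875 9.7500 12.0625] v=[-0.5000 0.7500 -1.0000 0.2500]
Step 2: x=[0.9024 4.5156 9.2969 12.1680] v=[0.1094 1.3125 -1.8125 0.4219]
Step 3: x=[1.0992 4.9167 8.7244 12.2815] v=[0.7871 1.6045 -2.2901 0.4541]
Step 4: x=[1.4659 5.3172 8.1362 12.3602] v=[1.4667 1.6021 -2.3528 0.3148]
Step 5: x=[1.9817 5.6532 7.6358 12.3624] v=[2.0631 1.3440 -2.0016 0.0088]
Max displacement = 2.1250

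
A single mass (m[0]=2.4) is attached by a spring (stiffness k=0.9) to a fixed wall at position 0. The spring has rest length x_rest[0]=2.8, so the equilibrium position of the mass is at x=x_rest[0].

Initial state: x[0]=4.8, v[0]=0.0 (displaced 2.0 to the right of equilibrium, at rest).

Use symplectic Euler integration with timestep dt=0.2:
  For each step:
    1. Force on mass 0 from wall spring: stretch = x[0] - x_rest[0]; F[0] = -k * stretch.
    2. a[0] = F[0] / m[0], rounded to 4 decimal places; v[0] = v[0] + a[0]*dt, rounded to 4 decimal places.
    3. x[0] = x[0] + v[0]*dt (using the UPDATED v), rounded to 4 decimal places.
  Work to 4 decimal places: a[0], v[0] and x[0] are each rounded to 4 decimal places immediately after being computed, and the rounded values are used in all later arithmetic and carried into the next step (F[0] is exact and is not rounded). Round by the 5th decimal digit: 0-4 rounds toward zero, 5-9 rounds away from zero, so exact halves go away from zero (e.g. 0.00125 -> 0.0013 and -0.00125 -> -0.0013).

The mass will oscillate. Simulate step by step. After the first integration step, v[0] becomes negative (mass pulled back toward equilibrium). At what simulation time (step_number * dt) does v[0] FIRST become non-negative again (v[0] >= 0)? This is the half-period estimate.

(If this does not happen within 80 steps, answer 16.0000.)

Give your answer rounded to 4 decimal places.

Step 0: x=[4.8000] v=[0.0000]
Step 1: x=[4.7700] v=[-0.1500]
Step 2: x=[4.7104] v=[-0.2978]
Step 3: x=[4.6222] v=[-0.4411]
Step 4: x=[4.5066] v=[-0.5778]
Step 5: x=[4.3654] v=[-0.7058]
Step 6: x=[4.2008] v=[-0.8232]
Step 7: x=[4.0151] v=[-0.9283]
Step 8: x=[3.8112] v=[-1.0194]
Step 9: x=[3.5922] v=[-1.0952]
Step 10: x=[3.3613] v=[-1.1546]
Step 11: x=[3.1220] v=[-1.1967]
Step 12: x=[2.8778] v=[-1.2209]
Step 13: x=[2.6325] v=[-1.2267]
Step 14: x=[2.3897] v=[-1.2141]
Step 15: x=[2.1530] v=[-1.1833]
Step 16: x=[1.9260] v=[-1.1348]
Step 17: x=[1.7122] v=[-1.0692]
Step 18: x=[1.5147] v=[-0.9876]
Step 19: x=[1.3365] v=[-0.8912]
Step 20: x=[1.1802] v=[-0.7814]
Step 21: x=[1.0482] v=[-0.6599]
Step 22: x=[0.9425] v=[-0.5285]
Step 23: x=[0.8647] v=[-0.3892]
Step 24: x=[0.8159] v=[-0.2441]
Step 25: x=[0.7968] v=[-0.0953]
Step 26: x=[0.8078] v=[0.0549]
First v>=0 after going negative at step 26, time=5.2000

Answer: 5.2000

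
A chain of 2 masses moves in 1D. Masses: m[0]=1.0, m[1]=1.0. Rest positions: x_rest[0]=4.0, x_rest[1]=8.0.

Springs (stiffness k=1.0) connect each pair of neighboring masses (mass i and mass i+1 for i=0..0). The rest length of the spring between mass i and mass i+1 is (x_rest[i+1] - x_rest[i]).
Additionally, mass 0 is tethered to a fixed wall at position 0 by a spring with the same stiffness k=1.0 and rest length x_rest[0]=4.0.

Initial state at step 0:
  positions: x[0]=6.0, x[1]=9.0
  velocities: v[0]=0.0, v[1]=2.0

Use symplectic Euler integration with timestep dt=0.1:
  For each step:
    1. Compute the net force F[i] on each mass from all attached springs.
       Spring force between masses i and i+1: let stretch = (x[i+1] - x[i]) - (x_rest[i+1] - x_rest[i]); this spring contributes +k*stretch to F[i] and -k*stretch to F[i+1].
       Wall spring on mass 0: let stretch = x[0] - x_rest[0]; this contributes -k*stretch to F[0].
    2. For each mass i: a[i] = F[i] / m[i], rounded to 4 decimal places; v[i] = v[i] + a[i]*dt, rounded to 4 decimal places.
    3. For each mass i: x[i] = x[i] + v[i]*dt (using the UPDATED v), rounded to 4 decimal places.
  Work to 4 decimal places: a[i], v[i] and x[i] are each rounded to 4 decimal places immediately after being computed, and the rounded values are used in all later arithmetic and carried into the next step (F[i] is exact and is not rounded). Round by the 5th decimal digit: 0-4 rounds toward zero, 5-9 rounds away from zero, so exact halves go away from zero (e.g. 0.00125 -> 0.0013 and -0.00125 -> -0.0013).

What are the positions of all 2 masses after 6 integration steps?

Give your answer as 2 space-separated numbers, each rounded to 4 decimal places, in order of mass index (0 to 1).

Answer: 5.4842 10.3152

Derivation:
Step 0: x=[6.0000 9.0000] v=[0.0000 2.0000]
Step 1: x=[5.9700 9.2100] v=[-0.3000 2.1000]
Step 2: x=[5.9127 9.4276] v=[-0.5730 2.1760]
Step 3: x=[5.8314 9.6501] v=[-0.8128 2.2245]
Step 4: x=[5.7300 9.8744] v=[-1.0141 2.2426]
Step 5: x=[5.6127 10.0972] v=[-1.1727 2.2282]
Step 6: x=[5.4842 10.3152] v=[-1.2855 2.1798]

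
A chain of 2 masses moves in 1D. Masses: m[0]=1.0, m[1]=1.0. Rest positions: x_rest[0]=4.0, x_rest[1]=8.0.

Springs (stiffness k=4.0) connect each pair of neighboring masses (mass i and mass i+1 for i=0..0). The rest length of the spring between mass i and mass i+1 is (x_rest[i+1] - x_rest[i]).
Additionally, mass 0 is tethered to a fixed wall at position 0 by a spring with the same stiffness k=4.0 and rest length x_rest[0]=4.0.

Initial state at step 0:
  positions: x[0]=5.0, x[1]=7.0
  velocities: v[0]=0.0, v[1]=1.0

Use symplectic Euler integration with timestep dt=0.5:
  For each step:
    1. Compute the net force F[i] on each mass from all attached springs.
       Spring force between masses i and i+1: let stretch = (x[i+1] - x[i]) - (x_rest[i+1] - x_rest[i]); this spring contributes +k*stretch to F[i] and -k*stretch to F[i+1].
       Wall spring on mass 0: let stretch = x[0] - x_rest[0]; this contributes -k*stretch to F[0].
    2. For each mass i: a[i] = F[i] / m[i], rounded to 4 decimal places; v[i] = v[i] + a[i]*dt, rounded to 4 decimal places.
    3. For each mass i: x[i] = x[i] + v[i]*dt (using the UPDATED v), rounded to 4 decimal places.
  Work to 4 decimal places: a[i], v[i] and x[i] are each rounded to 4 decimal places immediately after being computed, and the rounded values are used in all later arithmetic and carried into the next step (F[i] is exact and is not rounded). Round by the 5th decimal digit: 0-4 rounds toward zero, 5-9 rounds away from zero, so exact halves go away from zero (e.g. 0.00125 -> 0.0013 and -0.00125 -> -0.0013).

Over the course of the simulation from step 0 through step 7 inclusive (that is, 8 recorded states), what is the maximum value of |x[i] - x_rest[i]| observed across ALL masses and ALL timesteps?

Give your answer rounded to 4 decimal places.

Step 0: x=[5.0000 7.0000] v=[0.0000 1.0000]
Step 1: x=[2.0000 9.5000] v=[-6.0000 5.0000]
Step 2: x=[4.5000 8.5000] v=[5.0000 -2.0000]
Step 3: x=[6.5000 7.5000] v=[4.0000 -2.0000]
Step 4: x=[3.0000 9.5000] v=[-7.0000 4.0000]
Step 5: x=[3.0000 9.0000] v=[0.0000 -1.0000]
Step 6: x=[6.0000 6.5000] v=[6.0000 -5.0000]
Step 7: x=[3.5000 7.5000] v=[-5.0000 2.0000]
Max displacement = 2.5000

Answer: 2.5000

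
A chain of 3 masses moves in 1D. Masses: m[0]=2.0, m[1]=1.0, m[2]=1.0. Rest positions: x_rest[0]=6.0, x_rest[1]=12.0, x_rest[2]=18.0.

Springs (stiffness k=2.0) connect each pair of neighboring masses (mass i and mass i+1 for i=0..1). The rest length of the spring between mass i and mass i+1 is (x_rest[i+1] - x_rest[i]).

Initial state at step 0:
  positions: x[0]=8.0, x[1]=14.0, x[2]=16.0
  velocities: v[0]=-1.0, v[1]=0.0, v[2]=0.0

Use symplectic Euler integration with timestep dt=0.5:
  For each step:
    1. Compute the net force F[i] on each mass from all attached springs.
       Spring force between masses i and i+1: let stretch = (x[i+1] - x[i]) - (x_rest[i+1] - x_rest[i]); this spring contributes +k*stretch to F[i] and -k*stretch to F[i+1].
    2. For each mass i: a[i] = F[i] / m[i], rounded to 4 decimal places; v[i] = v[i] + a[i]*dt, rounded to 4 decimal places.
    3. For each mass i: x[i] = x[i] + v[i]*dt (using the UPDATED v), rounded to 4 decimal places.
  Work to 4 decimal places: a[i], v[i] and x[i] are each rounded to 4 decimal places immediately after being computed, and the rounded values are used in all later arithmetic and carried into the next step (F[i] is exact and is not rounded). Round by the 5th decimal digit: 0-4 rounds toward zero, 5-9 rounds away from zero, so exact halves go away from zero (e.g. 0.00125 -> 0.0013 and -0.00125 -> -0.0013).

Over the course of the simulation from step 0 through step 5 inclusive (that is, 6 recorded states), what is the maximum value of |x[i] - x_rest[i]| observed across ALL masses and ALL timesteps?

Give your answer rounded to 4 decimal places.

Step 0: x=[8.0000 14.0000 16.0000] v=[-1.0000 0.0000 0.0000]
Step 1: x=[7.5000 12.0000 18.0000] v=[-1.0000 -4.0000 4.0000]
Step 2: x=[6.6250 10.7500 20.0000] v=[-1.7500 -2.5000 4.0000]
Step 3: x=[5.2813 12.0625 20.3750] v=[-2.6875 2.6250 0.7500]
Step 4: x=[4.1329 14.1407 19.5938] v=[-2.2969 4.1563 -1.5625]
Step 5: x=[3.9864 13.9415 19.0860] v=[-0.2930 -0.3984 -1.0156]
Max displacement = 2.3750

Answer: 2.3750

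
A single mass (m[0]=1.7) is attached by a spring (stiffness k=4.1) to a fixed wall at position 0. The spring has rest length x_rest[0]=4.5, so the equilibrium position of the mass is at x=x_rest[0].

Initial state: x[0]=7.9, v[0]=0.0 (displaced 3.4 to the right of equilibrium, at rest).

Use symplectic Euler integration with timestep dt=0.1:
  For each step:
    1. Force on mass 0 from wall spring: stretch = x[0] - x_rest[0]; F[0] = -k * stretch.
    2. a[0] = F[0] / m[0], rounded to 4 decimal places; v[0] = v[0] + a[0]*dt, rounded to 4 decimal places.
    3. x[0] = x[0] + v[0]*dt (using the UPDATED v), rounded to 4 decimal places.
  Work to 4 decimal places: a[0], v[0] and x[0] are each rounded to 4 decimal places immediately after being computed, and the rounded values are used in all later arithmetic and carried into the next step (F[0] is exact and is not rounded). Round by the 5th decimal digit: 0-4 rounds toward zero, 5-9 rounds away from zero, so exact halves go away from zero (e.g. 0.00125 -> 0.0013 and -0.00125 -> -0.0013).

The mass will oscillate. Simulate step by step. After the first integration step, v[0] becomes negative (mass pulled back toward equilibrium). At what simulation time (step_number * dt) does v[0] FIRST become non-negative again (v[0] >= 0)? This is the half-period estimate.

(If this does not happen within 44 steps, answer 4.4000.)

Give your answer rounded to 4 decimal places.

Answer: 2.1000

Derivation:
Step 0: x=[7.9000] v=[0.0000]
Step 1: x=[7.8180] v=[-0.8200]
Step 2: x=[7.6560] v=[-1.6202]
Step 3: x=[7.4179] v=[-2.3814]
Step 4: x=[7.1094] v=[-3.0851]
Step 5: x=[6.7380] v=[-3.7144]
Step 6: x=[6.3126] v=[-4.2542]
Step 7: x=[5.8435] v=[-4.6914]
Step 8: x=[5.3420] v=[-5.0154]
Step 9: x=[4.8202] v=[-5.2185]
Step 10: x=[4.2906] v=[-5.2957]
Step 11: x=[3.7661] v=[-5.2452]
Step 12: x=[3.2593] v=[-5.0682]
Step 13: x=[2.7824] v=[-4.7690]
Step 14: x=[2.3469] v=[-4.3548]
Step 15: x=[1.9634] v=[-3.8355]
Step 16: x=[1.6410] v=[-3.2237]
Step 17: x=[1.3876] v=[-2.5342]
Step 18: x=[1.2092] v=[-1.7836]
Step 19: x=[1.1102] v=[-0.9899]
Step 20: x=[1.0930] v=[-0.1724]
Step 21: x=[1.1579] v=[0.6493]
First v>=0 after going negative at step 21, time=2.1000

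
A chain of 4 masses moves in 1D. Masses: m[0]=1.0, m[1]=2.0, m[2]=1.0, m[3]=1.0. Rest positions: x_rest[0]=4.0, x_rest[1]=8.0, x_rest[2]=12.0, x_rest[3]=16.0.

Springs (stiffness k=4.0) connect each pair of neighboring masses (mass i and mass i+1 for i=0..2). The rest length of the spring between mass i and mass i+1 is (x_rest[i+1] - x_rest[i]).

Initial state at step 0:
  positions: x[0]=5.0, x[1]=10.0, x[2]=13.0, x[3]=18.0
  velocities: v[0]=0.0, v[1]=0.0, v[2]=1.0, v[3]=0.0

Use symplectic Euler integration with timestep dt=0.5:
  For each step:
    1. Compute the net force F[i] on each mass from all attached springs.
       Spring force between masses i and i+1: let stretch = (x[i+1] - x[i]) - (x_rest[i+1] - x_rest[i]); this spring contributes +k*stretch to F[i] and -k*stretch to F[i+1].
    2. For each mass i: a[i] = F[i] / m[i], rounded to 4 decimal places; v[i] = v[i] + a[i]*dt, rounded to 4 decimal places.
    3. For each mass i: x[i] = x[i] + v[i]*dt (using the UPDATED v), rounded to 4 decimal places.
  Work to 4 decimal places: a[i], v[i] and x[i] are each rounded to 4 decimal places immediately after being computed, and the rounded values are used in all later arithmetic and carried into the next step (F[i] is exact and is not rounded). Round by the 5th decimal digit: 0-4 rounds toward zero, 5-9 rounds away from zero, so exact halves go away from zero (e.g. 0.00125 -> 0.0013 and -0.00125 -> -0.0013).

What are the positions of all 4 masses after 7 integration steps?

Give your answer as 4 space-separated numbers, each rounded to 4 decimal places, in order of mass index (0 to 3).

Answer: 6.8750 9.6250 15.7500 17.6250

Derivation:
Step 0: x=[5.0000 10.0000 13.0000 18.0000] v=[0.0000 0.0000 1.0000 0.0000]
Step 1: x=[6.0000 9.0000 15.5000 17.0000] v=[2.0000 -2.0000 5.0000 -2.0000]
Step 2: x=[6.0000 9.7500 13.0000 18.5000] v=[0.0000 1.5000 -5.0000 3.0000]
Step 3: x=[5.7500 10.2500 12.7500 18.5000] v=[-0.5000 1.0000 -0.5000 0.0000]
Step 4: x=[6.0000 9.7500 15.7500 16.7500] v=[0.5000 -1.0000 6.0000 -3.5000]
Step 5: x=[6.0000 10.3750 13.7500 18.0000] v=[0.0000 1.2500 -4.0000 2.5000]
Step 6: x=[6.3750 10.5000 12.6250 19.0000] v=[0.7500 0.2500 -2.2500 2.0000]
Step 7: x=[6.8750 9.6250 15.7500 17.6250] v=[1.0000 -1.7500 6.2500 -2.7500]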